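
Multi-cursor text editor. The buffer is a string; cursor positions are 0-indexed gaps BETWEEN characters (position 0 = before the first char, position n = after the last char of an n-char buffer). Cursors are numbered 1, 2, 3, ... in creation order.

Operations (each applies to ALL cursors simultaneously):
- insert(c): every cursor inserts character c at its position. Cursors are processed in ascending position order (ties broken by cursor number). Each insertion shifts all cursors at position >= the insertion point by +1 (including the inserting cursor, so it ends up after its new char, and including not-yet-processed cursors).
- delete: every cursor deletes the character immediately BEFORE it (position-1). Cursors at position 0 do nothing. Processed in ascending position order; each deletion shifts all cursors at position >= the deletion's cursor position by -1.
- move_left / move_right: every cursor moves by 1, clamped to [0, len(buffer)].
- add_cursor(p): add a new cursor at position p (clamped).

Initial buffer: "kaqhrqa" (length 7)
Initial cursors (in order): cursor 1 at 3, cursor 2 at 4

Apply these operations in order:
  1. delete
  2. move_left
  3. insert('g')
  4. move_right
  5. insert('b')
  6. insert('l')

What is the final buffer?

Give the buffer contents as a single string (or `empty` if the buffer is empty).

Answer: kggabbllrqa

Derivation:
After op 1 (delete): buffer="karqa" (len 5), cursors c1@2 c2@2, authorship .....
After op 2 (move_left): buffer="karqa" (len 5), cursors c1@1 c2@1, authorship .....
After op 3 (insert('g')): buffer="kggarqa" (len 7), cursors c1@3 c2@3, authorship .12....
After op 4 (move_right): buffer="kggarqa" (len 7), cursors c1@4 c2@4, authorship .12....
After op 5 (insert('b')): buffer="kggabbrqa" (len 9), cursors c1@6 c2@6, authorship .12.12...
After op 6 (insert('l')): buffer="kggabbllrqa" (len 11), cursors c1@8 c2@8, authorship .12.1212...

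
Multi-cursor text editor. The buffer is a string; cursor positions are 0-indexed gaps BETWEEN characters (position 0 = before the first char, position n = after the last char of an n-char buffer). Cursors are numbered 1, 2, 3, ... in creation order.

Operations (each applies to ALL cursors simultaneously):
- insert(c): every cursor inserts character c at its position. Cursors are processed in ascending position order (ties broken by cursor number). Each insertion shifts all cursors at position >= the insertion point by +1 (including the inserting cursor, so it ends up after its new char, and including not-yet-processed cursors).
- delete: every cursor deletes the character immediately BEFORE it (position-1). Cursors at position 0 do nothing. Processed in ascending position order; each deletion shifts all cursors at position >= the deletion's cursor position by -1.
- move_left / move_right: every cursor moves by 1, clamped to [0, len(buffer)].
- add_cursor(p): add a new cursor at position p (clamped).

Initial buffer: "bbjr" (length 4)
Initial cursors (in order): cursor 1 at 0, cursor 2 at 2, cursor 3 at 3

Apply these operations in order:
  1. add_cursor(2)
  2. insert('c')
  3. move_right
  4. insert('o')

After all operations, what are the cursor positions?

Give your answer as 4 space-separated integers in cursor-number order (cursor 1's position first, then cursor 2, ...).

After op 1 (add_cursor(2)): buffer="bbjr" (len 4), cursors c1@0 c2@2 c4@2 c3@3, authorship ....
After op 2 (insert('c')): buffer="cbbccjcr" (len 8), cursors c1@1 c2@5 c4@5 c3@7, authorship 1..24.3.
After op 3 (move_right): buffer="cbbccjcr" (len 8), cursors c1@2 c2@6 c4@6 c3@8, authorship 1..24.3.
After op 4 (insert('o')): buffer="cbobccjoocro" (len 12), cursors c1@3 c2@9 c4@9 c3@12, authorship 1.1.24.243.3

Answer: 3 9 12 9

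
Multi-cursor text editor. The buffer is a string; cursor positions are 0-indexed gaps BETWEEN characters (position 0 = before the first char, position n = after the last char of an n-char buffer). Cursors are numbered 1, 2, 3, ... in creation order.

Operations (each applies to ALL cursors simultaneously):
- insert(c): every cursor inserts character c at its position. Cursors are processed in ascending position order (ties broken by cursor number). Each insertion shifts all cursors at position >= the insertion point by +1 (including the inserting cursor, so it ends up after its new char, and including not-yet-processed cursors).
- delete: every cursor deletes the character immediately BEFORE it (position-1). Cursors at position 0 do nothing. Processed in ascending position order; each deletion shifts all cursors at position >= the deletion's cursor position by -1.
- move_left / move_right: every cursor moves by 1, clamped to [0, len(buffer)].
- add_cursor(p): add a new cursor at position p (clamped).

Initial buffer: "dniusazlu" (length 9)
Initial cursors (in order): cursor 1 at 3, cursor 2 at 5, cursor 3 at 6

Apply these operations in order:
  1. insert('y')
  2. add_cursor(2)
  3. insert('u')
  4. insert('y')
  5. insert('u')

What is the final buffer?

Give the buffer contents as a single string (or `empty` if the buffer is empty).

After op 1 (insert('y')): buffer="dniyusyayzlu" (len 12), cursors c1@4 c2@7 c3@9, authorship ...1..2.3...
After op 2 (add_cursor(2)): buffer="dniyusyayzlu" (len 12), cursors c4@2 c1@4 c2@7 c3@9, authorship ...1..2.3...
After op 3 (insert('u')): buffer="dnuiyuusyuayuzlu" (len 16), cursors c4@3 c1@6 c2@10 c3@13, authorship ..4.11..22.33...
After op 4 (insert('y')): buffer="dnuyiyuyusyuyayuyzlu" (len 20), cursors c4@4 c1@8 c2@13 c3@17, authorship ..44.111..222.333...
After op 5 (insert('u')): buffer="dnuyuiyuyuusyuyuayuyuzlu" (len 24), cursors c4@5 c1@10 c2@16 c3@21, authorship ..444.1111..2222.3333...

Answer: dnuyuiyuyuusyuyuayuyuzlu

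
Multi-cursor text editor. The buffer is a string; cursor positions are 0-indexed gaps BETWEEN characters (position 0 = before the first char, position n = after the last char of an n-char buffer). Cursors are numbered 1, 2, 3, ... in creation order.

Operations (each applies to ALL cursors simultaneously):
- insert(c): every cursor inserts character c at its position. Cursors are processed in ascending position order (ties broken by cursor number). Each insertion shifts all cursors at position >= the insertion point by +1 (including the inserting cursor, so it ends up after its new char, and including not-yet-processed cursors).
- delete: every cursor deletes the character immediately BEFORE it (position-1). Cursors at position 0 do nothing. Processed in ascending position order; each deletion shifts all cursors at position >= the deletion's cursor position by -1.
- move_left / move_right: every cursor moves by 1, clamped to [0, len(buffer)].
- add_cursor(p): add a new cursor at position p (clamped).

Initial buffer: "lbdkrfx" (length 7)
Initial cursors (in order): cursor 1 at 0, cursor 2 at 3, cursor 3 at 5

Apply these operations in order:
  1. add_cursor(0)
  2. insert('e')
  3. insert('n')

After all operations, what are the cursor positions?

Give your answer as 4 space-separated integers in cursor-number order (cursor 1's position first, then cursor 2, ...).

Answer: 4 9 13 4

Derivation:
After op 1 (add_cursor(0)): buffer="lbdkrfx" (len 7), cursors c1@0 c4@0 c2@3 c3@5, authorship .......
After op 2 (insert('e')): buffer="eelbdekrefx" (len 11), cursors c1@2 c4@2 c2@6 c3@9, authorship 14...2..3..
After op 3 (insert('n')): buffer="eennlbdenkrenfx" (len 15), cursors c1@4 c4@4 c2@9 c3@13, authorship 1414...22..33..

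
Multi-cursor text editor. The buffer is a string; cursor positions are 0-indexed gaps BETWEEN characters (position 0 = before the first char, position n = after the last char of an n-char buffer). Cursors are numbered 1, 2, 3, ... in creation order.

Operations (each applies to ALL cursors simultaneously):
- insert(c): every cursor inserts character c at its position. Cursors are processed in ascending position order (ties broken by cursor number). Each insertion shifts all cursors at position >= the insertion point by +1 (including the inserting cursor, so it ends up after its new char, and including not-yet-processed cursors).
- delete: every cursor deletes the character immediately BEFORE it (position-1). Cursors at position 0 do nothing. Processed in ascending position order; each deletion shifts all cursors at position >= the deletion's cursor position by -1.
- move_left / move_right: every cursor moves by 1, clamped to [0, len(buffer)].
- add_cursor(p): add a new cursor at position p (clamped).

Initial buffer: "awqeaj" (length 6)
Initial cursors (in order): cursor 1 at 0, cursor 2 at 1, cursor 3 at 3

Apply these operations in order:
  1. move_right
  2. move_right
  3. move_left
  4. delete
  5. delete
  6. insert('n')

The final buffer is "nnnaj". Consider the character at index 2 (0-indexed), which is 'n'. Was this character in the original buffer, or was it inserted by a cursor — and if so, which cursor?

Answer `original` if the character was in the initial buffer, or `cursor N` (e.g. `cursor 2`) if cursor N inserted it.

Answer: cursor 3

Derivation:
After op 1 (move_right): buffer="awqeaj" (len 6), cursors c1@1 c2@2 c3@4, authorship ......
After op 2 (move_right): buffer="awqeaj" (len 6), cursors c1@2 c2@3 c3@5, authorship ......
After op 3 (move_left): buffer="awqeaj" (len 6), cursors c1@1 c2@2 c3@4, authorship ......
After op 4 (delete): buffer="qaj" (len 3), cursors c1@0 c2@0 c3@1, authorship ...
After op 5 (delete): buffer="aj" (len 2), cursors c1@0 c2@0 c3@0, authorship ..
After op 6 (insert('n')): buffer="nnnaj" (len 5), cursors c1@3 c2@3 c3@3, authorship 123..
Authorship (.=original, N=cursor N): 1 2 3 . .
Index 2: author = 3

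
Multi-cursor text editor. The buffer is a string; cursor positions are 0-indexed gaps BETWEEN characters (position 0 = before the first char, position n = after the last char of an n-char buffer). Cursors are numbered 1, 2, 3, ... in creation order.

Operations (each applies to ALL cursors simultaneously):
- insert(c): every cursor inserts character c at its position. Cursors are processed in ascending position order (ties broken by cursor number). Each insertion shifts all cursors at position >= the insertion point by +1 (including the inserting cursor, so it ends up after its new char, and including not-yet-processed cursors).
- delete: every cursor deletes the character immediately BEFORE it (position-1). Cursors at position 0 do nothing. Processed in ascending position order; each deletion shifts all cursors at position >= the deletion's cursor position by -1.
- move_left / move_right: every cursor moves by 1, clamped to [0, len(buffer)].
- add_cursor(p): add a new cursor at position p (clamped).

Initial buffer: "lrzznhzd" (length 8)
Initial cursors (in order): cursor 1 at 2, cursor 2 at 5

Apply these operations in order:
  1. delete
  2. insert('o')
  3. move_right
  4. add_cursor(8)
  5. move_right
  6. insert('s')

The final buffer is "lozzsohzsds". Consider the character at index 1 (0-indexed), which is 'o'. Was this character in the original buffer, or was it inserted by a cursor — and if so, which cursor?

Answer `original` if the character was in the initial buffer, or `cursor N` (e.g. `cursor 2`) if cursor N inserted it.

Answer: cursor 1

Derivation:
After op 1 (delete): buffer="lzzhzd" (len 6), cursors c1@1 c2@3, authorship ......
After op 2 (insert('o')): buffer="lozzohzd" (len 8), cursors c1@2 c2@5, authorship .1..2...
After op 3 (move_right): buffer="lozzohzd" (len 8), cursors c1@3 c2@6, authorship .1..2...
After op 4 (add_cursor(8)): buffer="lozzohzd" (len 8), cursors c1@3 c2@6 c3@8, authorship .1..2...
After op 5 (move_right): buffer="lozzohzd" (len 8), cursors c1@4 c2@7 c3@8, authorship .1..2...
After op 6 (insert('s')): buffer="lozzsohzsds" (len 11), cursors c1@5 c2@9 c3@11, authorship .1..12..2.3
Authorship (.=original, N=cursor N): . 1 . . 1 2 . . 2 . 3
Index 1: author = 1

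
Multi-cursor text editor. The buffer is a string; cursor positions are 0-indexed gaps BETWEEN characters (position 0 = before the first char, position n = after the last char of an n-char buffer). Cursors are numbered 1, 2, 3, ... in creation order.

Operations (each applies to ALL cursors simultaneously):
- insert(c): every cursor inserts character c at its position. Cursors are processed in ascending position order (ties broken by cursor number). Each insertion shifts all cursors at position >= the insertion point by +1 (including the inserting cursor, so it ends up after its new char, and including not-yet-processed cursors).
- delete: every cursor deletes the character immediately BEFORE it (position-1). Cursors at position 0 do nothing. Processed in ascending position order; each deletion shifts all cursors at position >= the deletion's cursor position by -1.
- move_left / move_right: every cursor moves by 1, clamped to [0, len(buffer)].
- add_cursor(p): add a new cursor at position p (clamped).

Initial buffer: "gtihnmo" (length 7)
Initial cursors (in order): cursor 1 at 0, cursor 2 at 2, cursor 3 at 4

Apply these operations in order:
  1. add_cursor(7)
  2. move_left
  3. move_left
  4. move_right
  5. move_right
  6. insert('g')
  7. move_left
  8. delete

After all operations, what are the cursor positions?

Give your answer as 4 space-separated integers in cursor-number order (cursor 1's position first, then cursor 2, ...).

Answer: 1 1 3 6

Derivation:
After op 1 (add_cursor(7)): buffer="gtihnmo" (len 7), cursors c1@0 c2@2 c3@4 c4@7, authorship .......
After op 2 (move_left): buffer="gtihnmo" (len 7), cursors c1@0 c2@1 c3@3 c4@6, authorship .......
After op 3 (move_left): buffer="gtihnmo" (len 7), cursors c1@0 c2@0 c3@2 c4@5, authorship .......
After op 4 (move_right): buffer="gtihnmo" (len 7), cursors c1@1 c2@1 c3@3 c4@6, authorship .......
After op 5 (move_right): buffer="gtihnmo" (len 7), cursors c1@2 c2@2 c3@4 c4@7, authorship .......
After op 6 (insert('g')): buffer="gtggihgnmog" (len 11), cursors c1@4 c2@4 c3@7 c4@11, authorship ..12..3...4
After op 7 (move_left): buffer="gtggihgnmog" (len 11), cursors c1@3 c2@3 c3@6 c4@10, authorship ..12..3...4
After op 8 (delete): buffer="ggignmg" (len 7), cursors c1@1 c2@1 c3@3 c4@6, authorship .2.3..4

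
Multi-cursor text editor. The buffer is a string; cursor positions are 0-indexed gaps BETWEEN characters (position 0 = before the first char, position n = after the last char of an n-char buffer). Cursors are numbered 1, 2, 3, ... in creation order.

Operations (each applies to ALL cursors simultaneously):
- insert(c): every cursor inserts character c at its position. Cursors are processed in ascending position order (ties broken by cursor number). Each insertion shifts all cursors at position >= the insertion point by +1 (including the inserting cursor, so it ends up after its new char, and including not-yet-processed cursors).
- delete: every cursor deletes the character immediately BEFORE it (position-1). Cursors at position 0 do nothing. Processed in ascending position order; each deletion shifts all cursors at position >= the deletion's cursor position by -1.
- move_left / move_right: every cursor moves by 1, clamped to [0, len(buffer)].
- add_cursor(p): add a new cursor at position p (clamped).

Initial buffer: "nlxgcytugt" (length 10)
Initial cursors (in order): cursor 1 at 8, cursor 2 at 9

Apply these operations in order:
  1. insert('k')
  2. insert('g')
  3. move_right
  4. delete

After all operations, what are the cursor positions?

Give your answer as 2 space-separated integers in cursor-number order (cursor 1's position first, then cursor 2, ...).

Answer: 10 12

Derivation:
After op 1 (insert('k')): buffer="nlxgcytukgkt" (len 12), cursors c1@9 c2@11, authorship ........1.2.
After op 2 (insert('g')): buffer="nlxgcytukggkgt" (len 14), cursors c1@10 c2@13, authorship ........11.22.
After op 3 (move_right): buffer="nlxgcytukggkgt" (len 14), cursors c1@11 c2@14, authorship ........11.22.
After op 4 (delete): buffer="nlxgcytukgkg" (len 12), cursors c1@10 c2@12, authorship ........1122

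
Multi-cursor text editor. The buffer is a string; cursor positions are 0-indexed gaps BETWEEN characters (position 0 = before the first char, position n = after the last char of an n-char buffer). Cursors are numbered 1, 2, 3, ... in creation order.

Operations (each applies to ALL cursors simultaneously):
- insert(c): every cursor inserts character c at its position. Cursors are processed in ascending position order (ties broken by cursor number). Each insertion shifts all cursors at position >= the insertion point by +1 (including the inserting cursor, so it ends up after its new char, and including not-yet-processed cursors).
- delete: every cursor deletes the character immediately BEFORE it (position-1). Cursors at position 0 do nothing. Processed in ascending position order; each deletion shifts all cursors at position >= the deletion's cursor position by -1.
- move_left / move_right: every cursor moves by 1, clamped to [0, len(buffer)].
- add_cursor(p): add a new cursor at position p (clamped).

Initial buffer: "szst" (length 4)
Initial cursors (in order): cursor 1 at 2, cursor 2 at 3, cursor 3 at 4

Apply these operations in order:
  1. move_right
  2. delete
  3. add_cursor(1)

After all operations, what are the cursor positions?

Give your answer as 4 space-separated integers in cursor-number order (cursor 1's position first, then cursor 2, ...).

After op 1 (move_right): buffer="szst" (len 4), cursors c1@3 c2@4 c3@4, authorship ....
After op 2 (delete): buffer="s" (len 1), cursors c1@1 c2@1 c3@1, authorship .
After op 3 (add_cursor(1)): buffer="s" (len 1), cursors c1@1 c2@1 c3@1 c4@1, authorship .

Answer: 1 1 1 1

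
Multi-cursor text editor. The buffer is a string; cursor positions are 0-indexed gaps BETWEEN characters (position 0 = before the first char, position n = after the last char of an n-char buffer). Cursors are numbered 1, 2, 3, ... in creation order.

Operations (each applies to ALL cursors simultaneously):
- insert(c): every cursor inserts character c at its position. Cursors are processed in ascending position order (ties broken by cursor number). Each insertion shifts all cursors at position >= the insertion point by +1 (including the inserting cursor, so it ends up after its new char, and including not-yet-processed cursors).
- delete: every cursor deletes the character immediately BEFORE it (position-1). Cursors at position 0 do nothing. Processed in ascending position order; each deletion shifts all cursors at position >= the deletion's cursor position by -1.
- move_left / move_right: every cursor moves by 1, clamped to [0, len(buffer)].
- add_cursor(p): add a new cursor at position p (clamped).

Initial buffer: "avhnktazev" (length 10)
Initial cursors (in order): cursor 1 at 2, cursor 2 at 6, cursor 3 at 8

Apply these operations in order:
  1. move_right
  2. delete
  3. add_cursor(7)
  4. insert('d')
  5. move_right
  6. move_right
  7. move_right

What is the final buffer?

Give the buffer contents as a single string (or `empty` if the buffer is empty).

After op 1 (move_right): buffer="avhnktazev" (len 10), cursors c1@3 c2@7 c3@9, authorship ..........
After op 2 (delete): buffer="avnktzv" (len 7), cursors c1@2 c2@5 c3@6, authorship .......
After op 3 (add_cursor(7)): buffer="avnktzv" (len 7), cursors c1@2 c2@5 c3@6 c4@7, authorship .......
After op 4 (insert('d')): buffer="avdnktdzdvd" (len 11), cursors c1@3 c2@7 c3@9 c4@11, authorship ..1...2.3.4
After op 5 (move_right): buffer="avdnktdzdvd" (len 11), cursors c1@4 c2@8 c3@10 c4@11, authorship ..1...2.3.4
After op 6 (move_right): buffer="avdnktdzdvd" (len 11), cursors c1@5 c2@9 c3@11 c4@11, authorship ..1...2.3.4
After op 7 (move_right): buffer="avdnktdzdvd" (len 11), cursors c1@6 c2@10 c3@11 c4@11, authorship ..1...2.3.4

Answer: avdnktdzdvd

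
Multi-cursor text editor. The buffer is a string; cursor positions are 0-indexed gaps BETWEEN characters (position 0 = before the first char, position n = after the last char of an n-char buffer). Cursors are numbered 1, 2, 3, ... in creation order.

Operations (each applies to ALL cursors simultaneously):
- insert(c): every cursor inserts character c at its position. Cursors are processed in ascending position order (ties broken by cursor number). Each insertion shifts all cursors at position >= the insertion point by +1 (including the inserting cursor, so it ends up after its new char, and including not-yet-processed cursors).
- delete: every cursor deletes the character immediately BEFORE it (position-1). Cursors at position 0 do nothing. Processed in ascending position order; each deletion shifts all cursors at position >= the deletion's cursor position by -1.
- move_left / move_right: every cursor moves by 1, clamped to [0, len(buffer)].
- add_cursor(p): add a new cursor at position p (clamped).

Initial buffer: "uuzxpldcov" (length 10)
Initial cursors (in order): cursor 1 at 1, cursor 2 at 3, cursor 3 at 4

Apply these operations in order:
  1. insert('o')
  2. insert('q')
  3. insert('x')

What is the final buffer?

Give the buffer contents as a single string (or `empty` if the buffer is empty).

After op 1 (insert('o')): buffer="uouzoxopldcov" (len 13), cursors c1@2 c2@5 c3@7, authorship .1..2.3......
After op 2 (insert('q')): buffer="uoquzoqxoqpldcov" (len 16), cursors c1@3 c2@7 c3@10, authorship .11..22.33......
After op 3 (insert('x')): buffer="uoqxuzoqxxoqxpldcov" (len 19), cursors c1@4 c2@9 c3@13, authorship .111..222.333......

Answer: uoqxuzoqxxoqxpldcov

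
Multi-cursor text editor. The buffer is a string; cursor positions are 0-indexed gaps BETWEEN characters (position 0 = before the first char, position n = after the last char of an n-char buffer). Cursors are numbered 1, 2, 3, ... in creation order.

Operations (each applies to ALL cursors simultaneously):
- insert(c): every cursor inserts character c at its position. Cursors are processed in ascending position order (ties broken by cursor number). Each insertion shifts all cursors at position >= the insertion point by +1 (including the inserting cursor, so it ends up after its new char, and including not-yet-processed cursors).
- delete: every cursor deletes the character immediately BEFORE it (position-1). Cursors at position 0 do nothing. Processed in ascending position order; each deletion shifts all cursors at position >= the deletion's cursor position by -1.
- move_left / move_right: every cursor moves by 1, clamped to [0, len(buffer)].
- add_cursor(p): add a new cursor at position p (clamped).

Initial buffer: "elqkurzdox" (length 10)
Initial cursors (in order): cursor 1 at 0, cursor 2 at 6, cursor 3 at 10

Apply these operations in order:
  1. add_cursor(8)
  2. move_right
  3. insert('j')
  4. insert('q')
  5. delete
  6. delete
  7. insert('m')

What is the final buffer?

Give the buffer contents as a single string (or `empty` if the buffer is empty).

Answer: emlqkurzmdomxm

Derivation:
After op 1 (add_cursor(8)): buffer="elqkurzdox" (len 10), cursors c1@0 c2@6 c4@8 c3@10, authorship ..........
After op 2 (move_right): buffer="elqkurzdox" (len 10), cursors c1@1 c2@7 c4@9 c3@10, authorship ..........
After op 3 (insert('j')): buffer="ejlqkurzjdojxj" (len 14), cursors c1@2 c2@9 c4@12 c3@14, authorship .1......2..4.3
After op 4 (insert('q')): buffer="ejqlqkurzjqdojqxjq" (len 18), cursors c1@3 c2@11 c4@15 c3@18, authorship .11......22..44.33
After op 5 (delete): buffer="ejlqkurzjdojxj" (len 14), cursors c1@2 c2@9 c4@12 c3@14, authorship .1......2..4.3
After op 6 (delete): buffer="elqkurzdox" (len 10), cursors c1@1 c2@7 c4@9 c3@10, authorship ..........
After op 7 (insert('m')): buffer="emlqkurzmdomxm" (len 14), cursors c1@2 c2@9 c4@12 c3@14, authorship .1......2..4.3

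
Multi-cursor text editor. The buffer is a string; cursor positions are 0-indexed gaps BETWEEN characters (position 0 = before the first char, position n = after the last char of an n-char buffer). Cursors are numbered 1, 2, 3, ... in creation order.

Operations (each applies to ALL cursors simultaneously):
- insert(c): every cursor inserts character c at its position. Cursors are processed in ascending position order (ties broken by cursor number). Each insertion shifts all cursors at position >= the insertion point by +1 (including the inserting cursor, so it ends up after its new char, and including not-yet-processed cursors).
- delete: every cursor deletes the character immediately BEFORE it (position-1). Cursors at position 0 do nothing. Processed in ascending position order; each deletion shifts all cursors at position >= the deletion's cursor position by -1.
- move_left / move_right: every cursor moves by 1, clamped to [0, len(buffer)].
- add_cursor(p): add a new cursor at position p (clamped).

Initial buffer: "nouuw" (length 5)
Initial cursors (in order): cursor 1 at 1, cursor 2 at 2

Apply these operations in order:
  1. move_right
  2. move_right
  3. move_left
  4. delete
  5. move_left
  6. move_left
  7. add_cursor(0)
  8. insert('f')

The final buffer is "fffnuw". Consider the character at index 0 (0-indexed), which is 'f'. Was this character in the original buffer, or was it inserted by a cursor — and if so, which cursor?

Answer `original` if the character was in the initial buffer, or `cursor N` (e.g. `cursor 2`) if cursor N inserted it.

After op 1 (move_right): buffer="nouuw" (len 5), cursors c1@2 c2@3, authorship .....
After op 2 (move_right): buffer="nouuw" (len 5), cursors c1@3 c2@4, authorship .....
After op 3 (move_left): buffer="nouuw" (len 5), cursors c1@2 c2@3, authorship .....
After op 4 (delete): buffer="nuw" (len 3), cursors c1@1 c2@1, authorship ...
After op 5 (move_left): buffer="nuw" (len 3), cursors c1@0 c2@0, authorship ...
After op 6 (move_left): buffer="nuw" (len 3), cursors c1@0 c2@0, authorship ...
After op 7 (add_cursor(0)): buffer="nuw" (len 3), cursors c1@0 c2@0 c3@0, authorship ...
After op 8 (insert('f')): buffer="fffnuw" (len 6), cursors c1@3 c2@3 c3@3, authorship 123...
Authorship (.=original, N=cursor N): 1 2 3 . . .
Index 0: author = 1

Answer: cursor 1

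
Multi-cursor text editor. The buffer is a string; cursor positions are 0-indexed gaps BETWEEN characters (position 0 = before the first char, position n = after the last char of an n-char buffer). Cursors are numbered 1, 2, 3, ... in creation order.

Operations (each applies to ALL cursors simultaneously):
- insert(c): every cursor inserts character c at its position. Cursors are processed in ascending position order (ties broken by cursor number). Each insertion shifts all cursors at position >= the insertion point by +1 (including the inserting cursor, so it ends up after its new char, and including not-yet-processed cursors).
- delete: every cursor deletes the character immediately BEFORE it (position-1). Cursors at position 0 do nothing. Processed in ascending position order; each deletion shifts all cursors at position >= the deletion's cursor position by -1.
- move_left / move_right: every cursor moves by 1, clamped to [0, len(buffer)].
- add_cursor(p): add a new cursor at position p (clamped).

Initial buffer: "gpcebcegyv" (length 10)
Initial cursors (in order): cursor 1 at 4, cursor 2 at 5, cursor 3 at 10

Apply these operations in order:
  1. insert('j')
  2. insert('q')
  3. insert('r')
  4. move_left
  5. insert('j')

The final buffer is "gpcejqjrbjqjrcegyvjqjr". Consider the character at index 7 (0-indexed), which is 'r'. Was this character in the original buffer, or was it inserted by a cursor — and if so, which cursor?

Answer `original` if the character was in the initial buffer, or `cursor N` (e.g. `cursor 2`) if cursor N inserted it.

After op 1 (insert('j')): buffer="gpcejbjcegyvj" (len 13), cursors c1@5 c2@7 c3@13, authorship ....1.2.....3
After op 2 (insert('q')): buffer="gpcejqbjqcegyvjq" (len 16), cursors c1@6 c2@9 c3@16, authorship ....11.22.....33
After op 3 (insert('r')): buffer="gpcejqrbjqrcegyvjqr" (len 19), cursors c1@7 c2@11 c3@19, authorship ....111.222.....333
After op 4 (move_left): buffer="gpcejqrbjqrcegyvjqr" (len 19), cursors c1@6 c2@10 c3@18, authorship ....111.222.....333
After op 5 (insert('j')): buffer="gpcejqjrbjqjrcegyvjqjr" (len 22), cursors c1@7 c2@12 c3@21, authorship ....1111.2222.....3333
Authorship (.=original, N=cursor N): . . . . 1 1 1 1 . 2 2 2 2 . . . . . 3 3 3 3
Index 7: author = 1

Answer: cursor 1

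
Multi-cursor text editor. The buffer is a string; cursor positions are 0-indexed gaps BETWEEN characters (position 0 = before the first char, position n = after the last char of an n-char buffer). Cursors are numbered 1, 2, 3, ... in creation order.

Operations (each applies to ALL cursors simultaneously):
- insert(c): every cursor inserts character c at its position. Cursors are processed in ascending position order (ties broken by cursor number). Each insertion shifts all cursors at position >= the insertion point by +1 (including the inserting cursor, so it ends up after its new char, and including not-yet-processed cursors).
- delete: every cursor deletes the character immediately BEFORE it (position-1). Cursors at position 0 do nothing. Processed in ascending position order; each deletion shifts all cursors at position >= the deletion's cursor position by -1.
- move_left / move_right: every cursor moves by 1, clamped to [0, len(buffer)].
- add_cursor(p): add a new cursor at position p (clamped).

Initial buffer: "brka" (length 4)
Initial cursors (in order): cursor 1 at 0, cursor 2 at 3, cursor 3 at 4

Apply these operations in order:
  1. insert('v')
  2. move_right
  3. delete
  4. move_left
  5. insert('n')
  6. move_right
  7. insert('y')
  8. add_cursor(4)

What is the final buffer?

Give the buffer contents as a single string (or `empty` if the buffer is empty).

After op 1 (insert('v')): buffer="vbrkvav" (len 7), cursors c1@1 c2@5 c3@7, authorship 1...2.3
After op 2 (move_right): buffer="vbrkvav" (len 7), cursors c1@2 c2@6 c3@7, authorship 1...2.3
After op 3 (delete): buffer="vrkv" (len 4), cursors c1@1 c2@4 c3@4, authorship 1..2
After op 4 (move_left): buffer="vrkv" (len 4), cursors c1@0 c2@3 c3@3, authorship 1..2
After op 5 (insert('n')): buffer="nvrknnv" (len 7), cursors c1@1 c2@6 c3@6, authorship 11..232
After op 6 (move_right): buffer="nvrknnv" (len 7), cursors c1@2 c2@7 c3@7, authorship 11..232
After op 7 (insert('y')): buffer="nvyrknnvyy" (len 10), cursors c1@3 c2@10 c3@10, authorship 111..23223
After op 8 (add_cursor(4)): buffer="nvyrknnvyy" (len 10), cursors c1@3 c4@4 c2@10 c3@10, authorship 111..23223

Answer: nvyrknnvyy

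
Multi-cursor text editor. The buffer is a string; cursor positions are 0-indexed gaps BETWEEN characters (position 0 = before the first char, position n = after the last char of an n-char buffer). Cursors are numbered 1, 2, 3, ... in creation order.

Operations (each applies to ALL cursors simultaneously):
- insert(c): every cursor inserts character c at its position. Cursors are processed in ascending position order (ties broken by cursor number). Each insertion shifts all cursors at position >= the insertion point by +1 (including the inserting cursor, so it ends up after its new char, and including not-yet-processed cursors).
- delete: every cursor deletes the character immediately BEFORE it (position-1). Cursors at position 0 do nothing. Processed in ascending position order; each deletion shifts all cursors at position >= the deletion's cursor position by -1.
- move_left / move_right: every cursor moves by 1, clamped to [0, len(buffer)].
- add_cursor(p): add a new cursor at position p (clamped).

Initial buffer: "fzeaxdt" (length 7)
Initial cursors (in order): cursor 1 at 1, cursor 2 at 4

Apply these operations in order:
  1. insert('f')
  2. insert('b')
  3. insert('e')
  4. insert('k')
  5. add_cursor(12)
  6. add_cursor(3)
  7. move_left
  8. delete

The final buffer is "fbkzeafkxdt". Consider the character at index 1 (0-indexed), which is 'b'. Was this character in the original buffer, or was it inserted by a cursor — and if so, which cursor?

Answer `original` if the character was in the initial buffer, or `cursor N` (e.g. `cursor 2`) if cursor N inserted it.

After op 1 (insert('f')): buffer="ffzeafxdt" (len 9), cursors c1@2 c2@6, authorship .1...2...
After op 2 (insert('b')): buffer="ffbzeafbxdt" (len 11), cursors c1@3 c2@8, authorship .11...22...
After op 3 (insert('e')): buffer="ffbezeafbexdt" (len 13), cursors c1@4 c2@10, authorship .111...222...
After op 4 (insert('k')): buffer="ffbekzeafbekxdt" (len 15), cursors c1@5 c2@12, authorship .1111...2222...
After op 5 (add_cursor(12)): buffer="ffbekzeafbekxdt" (len 15), cursors c1@5 c2@12 c3@12, authorship .1111...2222...
After op 6 (add_cursor(3)): buffer="ffbekzeafbekxdt" (len 15), cursors c4@3 c1@5 c2@12 c3@12, authorship .1111...2222...
After op 7 (move_left): buffer="ffbekzeafbekxdt" (len 15), cursors c4@2 c1@4 c2@11 c3@11, authorship .1111...2222...
After op 8 (delete): buffer="fbkzeafkxdt" (len 11), cursors c4@1 c1@2 c2@7 c3@7, authorship .11...22...
Authorship (.=original, N=cursor N): . 1 1 . . . 2 2 . . .
Index 1: author = 1

Answer: cursor 1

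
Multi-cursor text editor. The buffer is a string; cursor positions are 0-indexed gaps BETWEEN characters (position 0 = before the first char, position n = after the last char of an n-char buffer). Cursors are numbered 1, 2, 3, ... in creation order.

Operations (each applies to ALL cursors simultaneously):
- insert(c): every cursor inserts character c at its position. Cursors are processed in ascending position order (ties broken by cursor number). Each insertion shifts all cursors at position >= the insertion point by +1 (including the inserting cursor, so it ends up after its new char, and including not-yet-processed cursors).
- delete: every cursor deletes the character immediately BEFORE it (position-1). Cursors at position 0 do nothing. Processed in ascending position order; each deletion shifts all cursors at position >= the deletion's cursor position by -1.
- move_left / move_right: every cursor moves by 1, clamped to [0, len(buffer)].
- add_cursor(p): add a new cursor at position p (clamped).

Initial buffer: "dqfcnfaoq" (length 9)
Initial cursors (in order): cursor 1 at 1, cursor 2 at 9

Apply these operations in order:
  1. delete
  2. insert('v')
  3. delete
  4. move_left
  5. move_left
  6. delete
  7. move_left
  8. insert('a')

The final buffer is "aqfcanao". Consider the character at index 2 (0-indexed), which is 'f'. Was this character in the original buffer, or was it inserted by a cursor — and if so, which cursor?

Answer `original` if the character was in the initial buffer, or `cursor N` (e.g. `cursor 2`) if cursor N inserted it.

Answer: original

Derivation:
After op 1 (delete): buffer="qfcnfao" (len 7), cursors c1@0 c2@7, authorship .......
After op 2 (insert('v')): buffer="vqfcnfaov" (len 9), cursors c1@1 c2@9, authorship 1.......2
After op 3 (delete): buffer="qfcnfao" (len 7), cursors c1@0 c2@7, authorship .......
After op 4 (move_left): buffer="qfcnfao" (len 7), cursors c1@0 c2@6, authorship .......
After op 5 (move_left): buffer="qfcnfao" (len 7), cursors c1@0 c2@5, authorship .......
After op 6 (delete): buffer="qfcnao" (len 6), cursors c1@0 c2@4, authorship ......
After op 7 (move_left): buffer="qfcnao" (len 6), cursors c1@0 c2@3, authorship ......
After op 8 (insert('a')): buffer="aqfcanao" (len 8), cursors c1@1 c2@5, authorship 1...2...
Authorship (.=original, N=cursor N): 1 . . . 2 . . .
Index 2: author = original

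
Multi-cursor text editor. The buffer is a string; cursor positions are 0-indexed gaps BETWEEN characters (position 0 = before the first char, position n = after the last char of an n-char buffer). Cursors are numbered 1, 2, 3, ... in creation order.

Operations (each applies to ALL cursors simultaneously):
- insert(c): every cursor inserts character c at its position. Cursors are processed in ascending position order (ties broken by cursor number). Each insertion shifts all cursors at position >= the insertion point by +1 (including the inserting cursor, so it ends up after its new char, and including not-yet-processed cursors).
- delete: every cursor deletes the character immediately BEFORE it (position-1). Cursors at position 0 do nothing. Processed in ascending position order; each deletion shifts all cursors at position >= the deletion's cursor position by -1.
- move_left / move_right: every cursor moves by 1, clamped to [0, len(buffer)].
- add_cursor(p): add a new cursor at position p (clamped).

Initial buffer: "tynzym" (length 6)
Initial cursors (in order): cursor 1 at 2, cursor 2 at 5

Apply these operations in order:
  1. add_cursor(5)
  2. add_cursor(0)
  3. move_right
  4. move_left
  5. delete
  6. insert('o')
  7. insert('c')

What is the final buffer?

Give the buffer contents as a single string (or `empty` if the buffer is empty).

After op 1 (add_cursor(5)): buffer="tynzym" (len 6), cursors c1@2 c2@5 c3@5, authorship ......
After op 2 (add_cursor(0)): buffer="tynzym" (len 6), cursors c4@0 c1@2 c2@5 c3@5, authorship ......
After op 3 (move_right): buffer="tynzym" (len 6), cursors c4@1 c1@3 c2@6 c3@6, authorship ......
After op 4 (move_left): buffer="tynzym" (len 6), cursors c4@0 c1@2 c2@5 c3@5, authorship ......
After op 5 (delete): buffer="tnm" (len 3), cursors c4@0 c1@1 c2@2 c3@2, authorship ...
After op 6 (insert('o')): buffer="otonoom" (len 7), cursors c4@1 c1@3 c2@6 c3@6, authorship 4.1.23.
After op 7 (insert('c')): buffer="octocnooccm" (len 11), cursors c4@2 c1@5 c2@10 c3@10, authorship 44.11.2323.

Answer: octocnooccm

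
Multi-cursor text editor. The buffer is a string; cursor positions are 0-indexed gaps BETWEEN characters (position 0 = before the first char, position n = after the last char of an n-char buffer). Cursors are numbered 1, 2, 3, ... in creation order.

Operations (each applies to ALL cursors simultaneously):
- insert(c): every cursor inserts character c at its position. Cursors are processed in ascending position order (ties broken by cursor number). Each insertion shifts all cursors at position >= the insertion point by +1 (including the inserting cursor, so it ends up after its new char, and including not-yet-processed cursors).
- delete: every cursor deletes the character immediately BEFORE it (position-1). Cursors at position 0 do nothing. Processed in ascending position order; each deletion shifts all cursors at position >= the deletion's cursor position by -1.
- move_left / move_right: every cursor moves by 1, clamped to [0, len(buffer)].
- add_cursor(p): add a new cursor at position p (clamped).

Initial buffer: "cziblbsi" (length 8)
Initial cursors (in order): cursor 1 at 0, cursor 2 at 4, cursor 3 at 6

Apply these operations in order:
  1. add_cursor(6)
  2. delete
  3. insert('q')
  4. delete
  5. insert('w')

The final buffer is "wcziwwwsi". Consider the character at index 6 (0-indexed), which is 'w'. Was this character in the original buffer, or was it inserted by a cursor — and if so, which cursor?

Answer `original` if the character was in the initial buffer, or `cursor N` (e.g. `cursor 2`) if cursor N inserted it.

Answer: cursor 4

Derivation:
After op 1 (add_cursor(6)): buffer="cziblbsi" (len 8), cursors c1@0 c2@4 c3@6 c4@6, authorship ........
After op 2 (delete): buffer="czisi" (len 5), cursors c1@0 c2@3 c3@3 c4@3, authorship .....
After op 3 (insert('q')): buffer="qcziqqqsi" (len 9), cursors c1@1 c2@7 c3@7 c4@7, authorship 1...234..
After op 4 (delete): buffer="czisi" (len 5), cursors c1@0 c2@3 c3@3 c4@3, authorship .....
After op 5 (insert('w')): buffer="wcziwwwsi" (len 9), cursors c1@1 c2@7 c3@7 c4@7, authorship 1...234..
Authorship (.=original, N=cursor N): 1 . . . 2 3 4 . .
Index 6: author = 4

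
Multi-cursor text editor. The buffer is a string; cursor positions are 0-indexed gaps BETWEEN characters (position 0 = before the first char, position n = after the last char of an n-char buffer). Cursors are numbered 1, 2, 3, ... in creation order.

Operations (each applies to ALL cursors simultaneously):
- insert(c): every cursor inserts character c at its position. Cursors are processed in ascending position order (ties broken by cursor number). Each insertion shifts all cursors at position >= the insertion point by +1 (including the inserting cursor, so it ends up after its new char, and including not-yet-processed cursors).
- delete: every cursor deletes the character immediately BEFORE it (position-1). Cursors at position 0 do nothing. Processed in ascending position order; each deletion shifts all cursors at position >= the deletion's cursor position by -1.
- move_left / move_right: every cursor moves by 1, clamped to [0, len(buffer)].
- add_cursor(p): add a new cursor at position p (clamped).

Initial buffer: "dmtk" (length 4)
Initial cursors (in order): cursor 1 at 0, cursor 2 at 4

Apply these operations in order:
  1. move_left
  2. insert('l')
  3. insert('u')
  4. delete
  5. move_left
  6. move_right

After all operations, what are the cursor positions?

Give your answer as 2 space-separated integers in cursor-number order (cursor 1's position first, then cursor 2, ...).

After op 1 (move_left): buffer="dmtk" (len 4), cursors c1@0 c2@3, authorship ....
After op 2 (insert('l')): buffer="ldmtlk" (len 6), cursors c1@1 c2@5, authorship 1...2.
After op 3 (insert('u')): buffer="ludmtluk" (len 8), cursors c1@2 c2@7, authorship 11...22.
After op 4 (delete): buffer="ldmtlk" (len 6), cursors c1@1 c2@5, authorship 1...2.
After op 5 (move_left): buffer="ldmtlk" (len 6), cursors c1@0 c2@4, authorship 1...2.
After op 6 (move_right): buffer="ldmtlk" (len 6), cursors c1@1 c2@5, authorship 1...2.

Answer: 1 5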